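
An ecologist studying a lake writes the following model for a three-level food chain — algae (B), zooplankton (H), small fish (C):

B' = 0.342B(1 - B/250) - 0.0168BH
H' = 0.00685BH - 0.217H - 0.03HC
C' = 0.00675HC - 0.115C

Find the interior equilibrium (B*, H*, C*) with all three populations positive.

B* ≈ 40.8, H* ≈ 17, C* ≈ 2.08

From dC/dt = 0: 0.00675H* = 0.115, so H* = 17.
From dB/dt = 0: 0.342(1 - B*/250) = 0.0168·17, giving B* = 250·(1 - 0.837) = 40.8.
From dH/dt = 0: 0.00685·40.8 - 0.217 = 0.03C*, so C* = 0.0623/0.03 = 2.08.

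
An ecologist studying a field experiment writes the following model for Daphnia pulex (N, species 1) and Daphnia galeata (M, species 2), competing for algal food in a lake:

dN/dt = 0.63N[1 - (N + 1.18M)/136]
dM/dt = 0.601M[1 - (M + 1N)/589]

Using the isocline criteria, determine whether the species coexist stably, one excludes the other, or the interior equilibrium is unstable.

Compare the nullcline intercepts: K1/α12 = 136/1.18 = 115 < K2 = 589; K2/α21 = 589/1 = 589 > K1 = 136.
Since the inequalities point opposite ways, species 2 can invade but species 1 cannot.

species 2 excludes species 1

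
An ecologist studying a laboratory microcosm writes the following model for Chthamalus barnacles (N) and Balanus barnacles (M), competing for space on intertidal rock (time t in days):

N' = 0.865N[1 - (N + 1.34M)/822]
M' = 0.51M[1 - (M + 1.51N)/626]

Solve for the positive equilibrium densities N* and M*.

Setting both brackets to zero gives the nullclines N + 1.34M = 822 and 1.51N + M = 626.
Substituting M = 626 - 1.51N into the first: N(1 - 1.34·1.51) = 822 - 1.34·626.
So N* = -16.8/-1.02 = 16.5, and then M* = 626 - 1.51·16.5 = 601.

N* ≈ 16.5, M* ≈ 601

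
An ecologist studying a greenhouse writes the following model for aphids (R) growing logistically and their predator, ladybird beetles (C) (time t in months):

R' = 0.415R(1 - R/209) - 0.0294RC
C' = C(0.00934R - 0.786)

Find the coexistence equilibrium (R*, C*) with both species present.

From dC/dt = 0 with C > 0: 0.00934R* = 0.786, so R* = 84.2.
Substitute into dR/dt = 0: 0.415(1 - 84.2/209) = 0.0294C*.
The bracket is 0.597, giving C* = 0.248/0.0294 = 8.43.

R* ≈ 84.2, C* ≈ 8.43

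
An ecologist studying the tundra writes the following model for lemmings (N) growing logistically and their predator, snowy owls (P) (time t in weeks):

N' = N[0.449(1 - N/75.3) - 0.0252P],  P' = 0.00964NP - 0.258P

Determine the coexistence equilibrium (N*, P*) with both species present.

From dP/dt = 0 with P > 0: 0.00964N* = 0.258, so N* = 26.8.
Substitute into dN/dt = 0: 0.449(1 - 26.8/75.3) = 0.0252P*.
The bracket is 0.645, giving P* = 0.289/0.0252 = 11.5.

N* ≈ 26.8, P* ≈ 11.5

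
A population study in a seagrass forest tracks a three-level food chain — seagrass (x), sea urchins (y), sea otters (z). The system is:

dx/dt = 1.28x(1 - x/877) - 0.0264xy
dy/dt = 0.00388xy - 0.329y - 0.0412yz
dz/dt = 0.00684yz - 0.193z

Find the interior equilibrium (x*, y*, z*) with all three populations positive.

From dz/dt = 0: 0.00684y* = 0.193, so y* = 28.2.
From dx/dt = 0: 1.28(1 - x*/877) = 0.0264·28.2, giving x* = 877·(1 - 0.582) = 367.
From dy/dt = 0: 0.00388·367 - 0.329 = 0.0412z*, so z* = 1.09/0.0412 = 26.5.

x* ≈ 367, y* ≈ 28.2, z* ≈ 26.5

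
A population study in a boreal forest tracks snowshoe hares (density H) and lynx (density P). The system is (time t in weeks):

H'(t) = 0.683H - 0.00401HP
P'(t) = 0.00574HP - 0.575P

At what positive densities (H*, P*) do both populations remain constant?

H* ≈ 100, P* ≈ 170

Set dP/dt = 0 with P > 0: 0.00574H - 0.575 = 0, so H* = 0.575/0.00574 = 100.
Set dH/dt = 0 with H > 0: 0.683 - 0.00401P = 0, so P* = 0.683/0.00401 = 170.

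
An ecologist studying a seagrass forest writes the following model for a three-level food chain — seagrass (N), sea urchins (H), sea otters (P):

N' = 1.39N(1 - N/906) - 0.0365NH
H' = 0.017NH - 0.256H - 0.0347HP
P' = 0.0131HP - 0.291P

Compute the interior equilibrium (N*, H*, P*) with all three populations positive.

N* ≈ 378, H* ≈ 22.2, P* ≈ 178

From dP/dt = 0: 0.0131H* = 0.291, so H* = 22.2.
From dN/dt = 0: 1.39(1 - N*/906) = 0.0365·22.2, giving N* = 906·(1 - 0.583) = 378.
From dH/dt = 0: 0.017·378 - 0.256 = 0.0347P*, so P* = 6.16/0.0347 = 178.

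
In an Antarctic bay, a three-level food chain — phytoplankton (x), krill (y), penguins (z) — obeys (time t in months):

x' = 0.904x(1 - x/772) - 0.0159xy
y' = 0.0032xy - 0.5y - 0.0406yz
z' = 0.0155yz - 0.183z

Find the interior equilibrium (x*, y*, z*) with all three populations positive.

x* ≈ 612, y* ≈ 11.8, z* ≈ 35.9

From dz/dt = 0: 0.0155y* = 0.183, so y* = 11.8.
From dx/dt = 0: 0.904(1 - x*/772) = 0.0159·11.8, giving x* = 772·(1 - 0.208) = 612.
From dy/dt = 0: 0.0032·612 - 0.5 = 0.0406z*, so z* = 1.46/0.0406 = 35.9.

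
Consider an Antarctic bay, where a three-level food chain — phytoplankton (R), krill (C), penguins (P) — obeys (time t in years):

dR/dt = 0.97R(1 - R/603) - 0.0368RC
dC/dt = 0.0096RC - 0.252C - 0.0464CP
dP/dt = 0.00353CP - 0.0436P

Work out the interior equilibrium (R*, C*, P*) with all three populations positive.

R* ≈ 320, C* ≈ 12.4, P* ≈ 60.9

From dP/dt = 0: 0.00353C* = 0.0436, so C* = 12.4.
From dR/dt = 0: 0.97(1 - R*/603) = 0.0368·12.4, giving R* = 603·(1 - 0.469) = 320.
From dC/dt = 0: 0.0096·320 - 0.252 = 0.0464P*, so P* = 2.82/0.0464 = 60.9.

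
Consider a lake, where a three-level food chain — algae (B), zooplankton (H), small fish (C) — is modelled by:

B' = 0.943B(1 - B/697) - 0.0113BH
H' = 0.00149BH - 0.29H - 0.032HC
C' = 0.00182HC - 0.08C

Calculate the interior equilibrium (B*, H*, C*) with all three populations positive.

B* ≈ 330, H* ≈ 44, C* ≈ 6.3

From dC/dt = 0: 0.00182H* = 0.08, so H* = 44.
From dB/dt = 0: 0.943(1 - B*/697) = 0.0113·44, giving B* = 697·(1 - 0.527) = 330.
From dH/dt = 0: 0.00149·330 - 0.29 = 0.032C*, so C* = 0.202/0.032 = 6.3.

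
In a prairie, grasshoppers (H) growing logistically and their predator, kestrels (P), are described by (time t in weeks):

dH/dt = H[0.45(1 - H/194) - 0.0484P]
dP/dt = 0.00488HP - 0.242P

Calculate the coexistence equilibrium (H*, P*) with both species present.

H* ≈ 49.6, P* ≈ 6.92

From dP/dt = 0 with P > 0: 0.00488H* = 0.242, so H* = 49.6.
Substitute into dH/dt = 0: 0.45(1 - 49.6/194) = 0.0484P*.
The bracket is 0.744, giving P* = 0.335/0.0484 = 6.92.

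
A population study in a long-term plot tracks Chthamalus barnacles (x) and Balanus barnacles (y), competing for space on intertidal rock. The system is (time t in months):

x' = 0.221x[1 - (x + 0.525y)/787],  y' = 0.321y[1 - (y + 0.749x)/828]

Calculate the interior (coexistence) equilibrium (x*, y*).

x* ≈ 581, y* ≈ 393

Setting both brackets to zero gives the nullclines x + 0.525y = 787 and 0.749x + y = 828.
Substituting y = 828 - 0.749x into the first: x(1 - 0.525·0.749) = 787 - 0.525·828.
So x* = 352/0.607 = 581, and then y* = 828 - 0.749·581 = 393.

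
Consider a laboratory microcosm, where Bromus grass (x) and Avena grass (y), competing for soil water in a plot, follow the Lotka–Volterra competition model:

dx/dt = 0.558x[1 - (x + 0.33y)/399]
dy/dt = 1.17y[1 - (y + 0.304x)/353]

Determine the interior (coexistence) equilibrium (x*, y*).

Setting both brackets to zero gives the nullclines x + 0.33y = 399 and 0.304x + y = 353.
Substituting y = 353 - 0.304x into the first: x(1 - 0.33·0.304) = 399 - 0.33·353.
So x* = 283/0.9 = 314, and then y* = 353 - 0.304·314 = 258.

x* ≈ 314, y* ≈ 258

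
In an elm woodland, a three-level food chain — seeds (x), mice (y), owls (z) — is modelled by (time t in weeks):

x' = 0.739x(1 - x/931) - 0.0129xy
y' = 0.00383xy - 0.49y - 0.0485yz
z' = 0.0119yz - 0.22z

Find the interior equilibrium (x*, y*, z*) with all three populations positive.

From dz/dt = 0: 0.0119y* = 0.22, so y* = 18.5.
From dx/dt = 0: 0.739(1 - x*/931) = 0.0129·18.5, giving x* = 931·(1 - 0.323) = 631.
From dy/dt = 0: 0.00383·631 - 0.49 = 0.0485z*, so z* = 1.93/0.0485 = 39.7.

x* ≈ 631, y* ≈ 18.5, z* ≈ 39.7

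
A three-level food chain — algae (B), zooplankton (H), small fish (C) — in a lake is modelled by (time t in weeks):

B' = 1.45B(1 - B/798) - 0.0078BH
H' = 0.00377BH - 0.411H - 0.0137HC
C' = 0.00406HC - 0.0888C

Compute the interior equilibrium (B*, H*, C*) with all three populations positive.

From dC/dt = 0: 0.00406H* = 0.0888, so H* = 21.9.
From dB/dt = 0: 1.45(1 - B*/798) = 0.0078·21.9, giving B* = 798·(1 - 0.118) = 704.
From dH/dt = 0: 0.00377·704 - 0.411 = 0.0137C*, so C* = 2.24/0.0137 = 164.

B* ≈ 704, H* ≈ 21.9, C* ≈ 164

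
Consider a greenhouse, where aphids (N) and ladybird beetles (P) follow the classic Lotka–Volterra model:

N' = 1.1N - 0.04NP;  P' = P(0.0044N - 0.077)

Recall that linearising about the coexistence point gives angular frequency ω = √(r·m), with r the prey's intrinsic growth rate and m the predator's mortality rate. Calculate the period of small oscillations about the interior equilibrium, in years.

T ≈ 21.6 years

Here r = 1.1 and m = 0.077, so r·m = 0.0847.
ω = √0.0847 = 0.291 per year, hence T = 2π/ω ≈ 21.6 years.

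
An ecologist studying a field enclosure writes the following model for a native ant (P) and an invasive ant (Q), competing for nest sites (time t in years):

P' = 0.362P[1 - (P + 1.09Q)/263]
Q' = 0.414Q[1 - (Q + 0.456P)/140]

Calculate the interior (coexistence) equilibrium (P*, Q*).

P* ≈ 220, Q* ≈ 39.9

Setting both brackets to zero gives the nullclines P + 1.09Q = 263 and 0.456P + Q = 140.
Substituting Q = 140 - 0.456P into the first: P(1 - 1.09·0.456) = 263 - 1.09·140.
So P* = 110/0.503 = 220, and then Q* = 140 - 0.456·220 = 39.9.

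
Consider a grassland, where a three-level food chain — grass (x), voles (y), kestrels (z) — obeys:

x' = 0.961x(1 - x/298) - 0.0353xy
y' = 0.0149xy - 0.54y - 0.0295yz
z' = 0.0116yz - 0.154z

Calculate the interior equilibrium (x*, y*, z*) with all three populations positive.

From dz/dt = 0: 0.0116y* = 0.154, so y* = 13.3.
From dx/dt = 0: 0.961(1 - x*/298) = 0.0353·13.3, giving x* = 298·(1 - 0.488) = 153.
From dy/dt = 0: 0.0149·153 - 0.54 = 0.0295z*, so z* = 1.73/0.0295 = 58.8.

x* ≈ 153, y* ≈ 13.3, z* ≈ 58.8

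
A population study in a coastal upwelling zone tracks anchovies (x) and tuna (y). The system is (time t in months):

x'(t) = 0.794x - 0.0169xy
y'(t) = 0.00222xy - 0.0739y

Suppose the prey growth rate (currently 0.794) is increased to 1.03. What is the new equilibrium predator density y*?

y* ≈ 60.9

At the interior fixed point, setting dx/dt = 0 with x > 0 fixes y* = (prey growth rate)/(xy coefficient) — independent of the other coefficients.
With the change, y* = 1.03/0.0169 = 60.9; it rises from 47.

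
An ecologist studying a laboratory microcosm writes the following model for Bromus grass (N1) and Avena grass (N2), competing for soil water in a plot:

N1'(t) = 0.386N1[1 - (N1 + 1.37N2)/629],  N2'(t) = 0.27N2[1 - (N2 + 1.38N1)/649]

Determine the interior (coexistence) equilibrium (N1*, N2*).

N1* ≈ 292, N2* ≈ 246

Setting both brackets to zero gives the nullclines N1 + 1.37N2 = 629 and 1.38N1 + N2 = 649.
Substituting N2 = 649 - 1.38N1 into the first: N1(1 - 1.37·1.38) = 629 - 1.37·649.
So N1* = -260/-0.891 = 292, and then N2* = 649 - 1.38·292 = 246.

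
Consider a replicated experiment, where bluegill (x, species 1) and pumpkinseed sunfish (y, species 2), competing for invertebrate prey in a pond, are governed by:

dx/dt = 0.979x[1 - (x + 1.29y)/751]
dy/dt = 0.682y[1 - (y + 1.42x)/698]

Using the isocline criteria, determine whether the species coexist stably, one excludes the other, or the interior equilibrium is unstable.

Compare the nullcline intercepts: K1/α12 = 751/1.29 = 582 < K2 = 698; K2/α21 = 698/1.42 = 492 < K1 = 751.
Since both are reversed, neither can invade when rare; the interior point is a saddle.

unstable coexistence (outcome depends on initial conditions)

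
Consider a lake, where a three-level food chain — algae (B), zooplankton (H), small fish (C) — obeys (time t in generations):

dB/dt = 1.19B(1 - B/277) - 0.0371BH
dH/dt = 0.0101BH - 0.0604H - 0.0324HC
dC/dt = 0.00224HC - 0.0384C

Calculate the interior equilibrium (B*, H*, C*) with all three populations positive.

From dC/dt = 0: 0.00224H* = 0.0384, so H* = 17.1.
From dB/dt = 0: 1.19(1 - B*/277) = 0.0371·17.1, giving B* = 277·(1 - 0.534) = 129.
From dH/dt = 0: 0.0101·129 - 0.0604 = 0.0324C*, so C* = 1.24/0.0324 = 38.3.

B* ≈ 129, H* ≈ 17.1, C* ≈ 38.3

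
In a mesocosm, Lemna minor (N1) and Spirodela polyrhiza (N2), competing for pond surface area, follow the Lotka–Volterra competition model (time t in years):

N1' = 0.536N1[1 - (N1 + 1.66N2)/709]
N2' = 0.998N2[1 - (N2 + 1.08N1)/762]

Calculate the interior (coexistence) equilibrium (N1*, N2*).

Setting both brackets to zero gives the nullclines N1 + 1.66N2 = 709 and 1.08N1 + N2 = 762.
Substituting N2 = 762 - 1.08N1 into the first: N1(1 - 1.66·1.08) = 709 - 1.66·762.
So N1* = -556/-0.793 = 701, and then N2* = 762 - 1.08·701 = 4.69.

N1* ≈ 701, N2* ≈ 4.69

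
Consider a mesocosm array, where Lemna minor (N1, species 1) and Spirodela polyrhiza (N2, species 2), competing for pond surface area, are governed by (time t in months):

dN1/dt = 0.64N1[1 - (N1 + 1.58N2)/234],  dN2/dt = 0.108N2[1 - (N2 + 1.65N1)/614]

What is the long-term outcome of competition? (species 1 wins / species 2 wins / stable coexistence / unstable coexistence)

species 2 excludes species 1

Compare the nullcline intercepts: K1/α12 = 234/1.58 = 148 < K2 = 614; K2/α21 = 614/1.65 = 372 > K1 = 234.
Since the inequalities point opposite ways, species 2 can invade but species 1 cannot.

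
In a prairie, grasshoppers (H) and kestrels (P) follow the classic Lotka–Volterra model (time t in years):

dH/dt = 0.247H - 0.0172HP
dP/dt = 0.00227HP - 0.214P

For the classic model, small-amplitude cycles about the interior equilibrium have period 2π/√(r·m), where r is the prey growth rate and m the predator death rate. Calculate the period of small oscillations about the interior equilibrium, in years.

Here r = 0.247 and m = 0.214, so r·m = 0.0529.
ω = √0.0529 = 0.23 per year, hence T = 2π/ω ≈ 27.3 years.

T ≈ 27.3 years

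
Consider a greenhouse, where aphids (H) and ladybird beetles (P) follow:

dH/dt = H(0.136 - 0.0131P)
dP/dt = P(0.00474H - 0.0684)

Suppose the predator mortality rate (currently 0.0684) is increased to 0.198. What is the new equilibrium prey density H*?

H* ≈ 41.8

At the interior fixed point, setting dP/dt = 0 with P > 0 fixes H* = (predator death rate)/(HP coefficient) — independent of the other coefficients.
With the change, H* = 0.198/0.00474 = 41.8; it rises from 14.4.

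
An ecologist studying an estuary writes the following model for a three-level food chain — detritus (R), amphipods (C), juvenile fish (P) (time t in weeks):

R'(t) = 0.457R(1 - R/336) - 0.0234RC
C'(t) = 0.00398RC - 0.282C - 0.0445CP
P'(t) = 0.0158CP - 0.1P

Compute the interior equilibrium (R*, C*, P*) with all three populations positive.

R* ≈ 227, C* ≈ 6.33, P* ≈ 14

From dP/dt = 0: 0.0158C* = 0.1, so C* = 6.33.
From dR/dt = 0: 0.457(1 - R*/336) = 0.0234·6.33, giving R* = 336·(1 - 0.324) = 227.
From dC/dt = 0: 0.00398·227 - 0.282 = 0.0445P*, so P* = 0.622/0.0445 = 14.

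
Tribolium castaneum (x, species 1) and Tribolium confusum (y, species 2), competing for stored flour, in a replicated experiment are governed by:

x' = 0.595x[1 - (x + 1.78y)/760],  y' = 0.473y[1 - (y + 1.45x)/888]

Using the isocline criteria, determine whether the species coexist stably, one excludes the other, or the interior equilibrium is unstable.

Compare the nullcline intercepts: K1/α12 = 760/1.78 = 427 < K2 = 888; K2/α21 = 888/1.45 = 612 < K1 = 760.
Since both are reversed, neither can invade when rare; the interior point is a saddle.

unstable coexistence (outcome depends on initial conditions)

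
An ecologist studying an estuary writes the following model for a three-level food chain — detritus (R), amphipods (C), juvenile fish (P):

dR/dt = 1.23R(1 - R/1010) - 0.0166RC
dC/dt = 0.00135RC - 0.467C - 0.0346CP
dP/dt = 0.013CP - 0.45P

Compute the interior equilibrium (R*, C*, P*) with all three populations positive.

R* ≈ 538, C* ≈ 34.6, P* ≈ 7.5

From dP/dt = 0: 0.013C* = 0.45, so C* = 34.6.
From dR/dt = 0: 1.23(1 - R*/1010) = 0.0166·34.6, giving R* = 1010·(1 - 0.467) = 538.
From dC/dt = 0: 0.00135·538 - 0.467 = 0.0346P*, so P* = 0.26/0.0346 = 7.5.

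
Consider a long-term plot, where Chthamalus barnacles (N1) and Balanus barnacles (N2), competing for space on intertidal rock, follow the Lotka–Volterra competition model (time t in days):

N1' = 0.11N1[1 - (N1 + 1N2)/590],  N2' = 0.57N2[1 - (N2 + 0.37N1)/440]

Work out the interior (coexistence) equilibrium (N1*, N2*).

N1* ≈ 238, N2* ≈ 352

Setting both brackets to zero gives the nullclines N1 + 1N2 = 590 and 0.37N1 + N2 = 440.
Substituting N2 = 440 - 0.37N1 into the first: N1(1 - 1·0.37) = 590 - 1·440.
So N1* = 150/0.63 = 238, and then N2* = 440 - 0.37·238 = 352.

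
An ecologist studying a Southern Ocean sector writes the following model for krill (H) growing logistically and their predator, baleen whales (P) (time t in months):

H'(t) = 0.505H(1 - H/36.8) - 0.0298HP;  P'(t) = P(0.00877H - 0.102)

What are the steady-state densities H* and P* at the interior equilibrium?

From dP/dt = 0 with P > 0: 0.00877H* = 0.102, so H* = 11.6.
Substitute into dH/dt = 0: 0.505(1 - 11.6/36.8) = 0.0298P*.
The bracket is 0.684, giving P* = 0.345/0.0298 = 11.6.

H* ≈ 11.6, P* ≈ 11.6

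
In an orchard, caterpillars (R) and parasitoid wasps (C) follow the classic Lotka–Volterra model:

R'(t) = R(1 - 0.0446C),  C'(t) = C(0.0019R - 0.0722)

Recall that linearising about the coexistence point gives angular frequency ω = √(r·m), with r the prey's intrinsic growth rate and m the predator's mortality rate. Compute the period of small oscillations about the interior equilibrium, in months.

Here r = 1 and m = 0.0722, so r·m = 0.0722.
ω = √0.0722 = 0.269 per month, hence T = 2π/ω ≈ 23.4 months.

T ≈ 23.4 months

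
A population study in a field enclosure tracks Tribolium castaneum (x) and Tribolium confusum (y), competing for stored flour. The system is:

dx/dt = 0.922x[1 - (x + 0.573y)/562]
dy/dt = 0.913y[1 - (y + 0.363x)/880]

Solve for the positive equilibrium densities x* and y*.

x* ≈ 72.9, y* ≈ 854

Setting both brackets to zero gives the nullclines x + 0.573y = 562 and 0.363x + y = 880.
Substituting y = 880 - 0.363x into the first: x(1 - 0.573·0.363) = 562 - 0.573·880.
So x* = 57.8/0.792 = 72.9, and then y* = 880 - 0.363·72.9 = 854.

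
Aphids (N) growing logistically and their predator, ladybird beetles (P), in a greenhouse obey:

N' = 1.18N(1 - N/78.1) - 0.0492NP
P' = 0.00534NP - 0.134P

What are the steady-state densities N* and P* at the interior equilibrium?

N* ≈ 25.1, P* ≈ 16.3

From dP/dt = 0 with P > 0: 0.00534N* = 0.134, so N* = 25.1.
Substitute into dN/dt = 0: 1.18(1 - 25.1/78.1) = 0.0492P*.
The bracket is 0.679, giving P* = 0.801/0.0492 = 16.3.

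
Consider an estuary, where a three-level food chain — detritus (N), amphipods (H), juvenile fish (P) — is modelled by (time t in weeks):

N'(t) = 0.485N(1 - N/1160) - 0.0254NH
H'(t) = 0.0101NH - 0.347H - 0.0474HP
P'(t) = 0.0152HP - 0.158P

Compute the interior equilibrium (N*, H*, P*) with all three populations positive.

From dP/dt = 0: 0.0152H* = 0.158, so H* = 10.4.
From dN/dt = 0: 0.485(1 - N*/1160) = 0.0254·10.4, giving N* = 1160·(1 - 0.544) = 529.
From dH/dt = 0: 0.0101·529 - 0.347 = 0.0474P*, so P* = 4.99/0.0474 = 105.

N* ≈ 529, H* ≈ 10.4, P* ≈ 105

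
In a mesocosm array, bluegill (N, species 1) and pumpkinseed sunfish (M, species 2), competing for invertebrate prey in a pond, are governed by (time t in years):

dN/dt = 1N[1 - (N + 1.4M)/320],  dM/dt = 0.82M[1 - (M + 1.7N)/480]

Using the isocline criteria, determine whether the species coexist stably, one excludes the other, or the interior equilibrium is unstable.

unstable coexistence (outcome depends on initial conditions)

Compare the nullcline intercepts: K1/α12 = 320/1.4 = 229 < K2 = 480; K2/α21 = 480/1.7 = 282 < K1 = 320.
Since both are reversed, neither can invade when rare; the interior point is a saddle.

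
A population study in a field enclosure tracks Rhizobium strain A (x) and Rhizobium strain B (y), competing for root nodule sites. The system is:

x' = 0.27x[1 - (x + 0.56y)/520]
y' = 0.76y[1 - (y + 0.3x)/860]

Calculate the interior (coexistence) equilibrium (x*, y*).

Setting both brackets to zero gives the nullclines x + 0.56y = 520 and 0.3x + y = 860.
Substituting y = 860 - 0.3x into the first: x(1 - 0.56·0.3) = 520 - 0.56·860.
So x* = 38.4/0.832 = 46.2, and then y* = 860 - 0.3·46.2 = 846.

x* ≈ 46.2, y* ≈ 846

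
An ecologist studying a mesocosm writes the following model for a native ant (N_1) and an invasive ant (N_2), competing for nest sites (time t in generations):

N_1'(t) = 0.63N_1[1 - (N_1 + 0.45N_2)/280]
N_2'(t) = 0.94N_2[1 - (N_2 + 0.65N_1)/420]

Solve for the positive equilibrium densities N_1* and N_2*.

Setting both brackets to zero gives the nullclines N_1 + 0.45N_2 = 280 and 0.65N_1 + N_2 = 420.
Substituting N_2 = 420 - 0.65N_1 into the first: N_1(1 - 0.45·0.65) = 280 - 0.45·420.
So N_1* = 91/0.708 = 129, and then N_2* = 420 - 0.65·129 = 336.

N_1* ≈ 129, N_2* ≈ 336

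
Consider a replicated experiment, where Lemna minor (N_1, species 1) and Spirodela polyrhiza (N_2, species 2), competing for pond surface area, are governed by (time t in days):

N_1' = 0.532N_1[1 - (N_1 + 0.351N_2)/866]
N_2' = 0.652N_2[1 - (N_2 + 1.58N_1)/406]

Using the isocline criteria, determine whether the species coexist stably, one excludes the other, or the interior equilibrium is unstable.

Compare the nullcline intercepts: K1/α12 = 866/0.351 = 2470 > K2 = 406; K2/α21 = 406/1.58 = 257 < K1 = 866.
Since the inequalities point opposite ways, species 1 can invade but species 2 cannot.

species 1 excludes species 2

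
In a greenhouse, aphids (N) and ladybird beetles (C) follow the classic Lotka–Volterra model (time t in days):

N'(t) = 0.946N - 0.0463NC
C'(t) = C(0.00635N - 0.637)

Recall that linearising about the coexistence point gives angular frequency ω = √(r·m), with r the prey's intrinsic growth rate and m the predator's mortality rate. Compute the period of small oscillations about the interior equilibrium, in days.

T ≈ 8.09 days

Here r = 0.946 and m = 0.637, so r·m = 0.603.
ω = √0.603 = 0.776 per day, hence T = 2π/ω ≈ 8.09 days.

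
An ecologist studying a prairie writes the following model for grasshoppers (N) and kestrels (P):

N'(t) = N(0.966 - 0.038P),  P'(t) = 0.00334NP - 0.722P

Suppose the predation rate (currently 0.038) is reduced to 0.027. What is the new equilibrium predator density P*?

At the interior fixed point, setting dN/dt = 0 with N > 0 fixes P* = (prey growth rate)/(NP coefficient) — independent of the other coefficients.
With the change, P* = 0.966/0.027 = 35.8; it rises from 25.4.

P* ≈ 35.8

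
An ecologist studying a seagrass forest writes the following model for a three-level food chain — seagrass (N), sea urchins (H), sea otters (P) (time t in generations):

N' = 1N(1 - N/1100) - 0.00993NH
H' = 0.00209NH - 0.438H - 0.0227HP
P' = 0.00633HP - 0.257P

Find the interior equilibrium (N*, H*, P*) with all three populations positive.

From dP/dt = 0: 0.00633H* = 0.257, so H* = 40.6.
From dN/dt = 0: 1(1 - N*/1100) = 0.00993·40.6, giving N* = 1100·(1 - 0.403) = 657.
From dH/dt = 0: 0.00209·657 - 0.438 = 0.0227P*, so P* = 0.934/0.0227 = 41.2.

N* ≈ 657, H* ≈ 40.6, P* ≈ 41.2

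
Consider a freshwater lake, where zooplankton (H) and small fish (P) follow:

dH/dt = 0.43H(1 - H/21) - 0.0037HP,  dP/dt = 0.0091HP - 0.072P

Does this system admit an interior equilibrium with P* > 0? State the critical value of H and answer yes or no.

Threshold H = 7.91; K > 7.91, so yes, the predator persists.

The predator equation gives dP/dt > 0 only when H > 0.072/0.0091 = 7.91.
Without the predator, H → K = 21. Since 21 > 7.91, the predator can invade and persist.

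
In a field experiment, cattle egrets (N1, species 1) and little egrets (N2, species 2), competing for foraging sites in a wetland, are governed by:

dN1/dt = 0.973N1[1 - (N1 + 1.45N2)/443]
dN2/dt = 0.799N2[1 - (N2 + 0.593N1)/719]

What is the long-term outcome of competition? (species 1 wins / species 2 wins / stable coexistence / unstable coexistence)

Compare the nullcline intercepts: K1/α12 = 443/1.45 = 306 < K2 = 719; K2/α21 = 719/0.593 = 1210 > K1 = 443.
Since the inequalities point opposite ways, species 2 can invade but species 1 cannot.

species 2 excludes species 1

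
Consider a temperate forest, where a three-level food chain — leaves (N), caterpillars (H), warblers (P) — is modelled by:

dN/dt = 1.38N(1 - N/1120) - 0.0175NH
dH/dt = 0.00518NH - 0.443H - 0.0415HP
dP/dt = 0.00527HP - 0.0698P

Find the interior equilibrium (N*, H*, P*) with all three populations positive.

From dP/dt = 0: 0.00527H* = 0.0698, so H* = 13.2.
From dN/dt = 0: 1.38(1 - N*/1120) = 0.0175·13.2, giving N* = 1120·(1 - 0.168) = 932.
From dH/dt = 0: 0.00518·932 - 0.443 = 0.0415P*, so P* = 4.38/0.0415 = 106.

N* ≈ 932, H* ≈ 13.2, P* ≈ 106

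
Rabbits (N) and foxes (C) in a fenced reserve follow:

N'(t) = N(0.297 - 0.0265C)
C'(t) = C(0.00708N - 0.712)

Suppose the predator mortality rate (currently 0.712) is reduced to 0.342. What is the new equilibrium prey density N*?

N* ≈ 48.3

At the interior fixed point, setting dC/dt = 0 with C > 0 fixes N* = (predator death rate)/(NC coefficient) — independent of the other coefficients.
With the change, N* = 0.342/0.00708 = 48.3; it falls from 101.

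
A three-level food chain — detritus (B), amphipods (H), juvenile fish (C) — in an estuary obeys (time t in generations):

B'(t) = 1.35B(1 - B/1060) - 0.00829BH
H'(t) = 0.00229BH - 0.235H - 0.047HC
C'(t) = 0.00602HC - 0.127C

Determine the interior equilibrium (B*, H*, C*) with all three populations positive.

B* ≈ 923, H* ≈ 21.1, C* ≈ 40

From dC/dt = 0: 0.00602H* = 0.127, so H* = 21.1.
From dB/dt = 0: 1.35(1 - B*/1060) = 0.00829·21.1, giving B* = 1060·(1 - 0.13) = 923.
From dH/dt = 0: 0.00229·923 - 0.235 = 0.047C*, so C* = 1.88/0.047 = 40.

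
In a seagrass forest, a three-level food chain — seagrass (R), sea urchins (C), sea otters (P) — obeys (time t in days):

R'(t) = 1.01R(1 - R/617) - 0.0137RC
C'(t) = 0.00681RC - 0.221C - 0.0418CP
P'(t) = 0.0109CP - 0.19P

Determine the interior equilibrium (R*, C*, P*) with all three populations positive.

From dP/dt = 0: 0.0109C* = 0.19, so C* = 17.4.
From dR/dt = 0: 1.01(1 - R*/617) = 0.0137·17.4, giving R* = 617·(1 - 0.236) = 471.
From dC/dt = 0: 0.00681·471 - 0.221 = 0.0418P*, so P* = 2.99/0.0418 = 71.5.

R* ≈ 471, C* ≈ 17.4, P* ≈ 71.5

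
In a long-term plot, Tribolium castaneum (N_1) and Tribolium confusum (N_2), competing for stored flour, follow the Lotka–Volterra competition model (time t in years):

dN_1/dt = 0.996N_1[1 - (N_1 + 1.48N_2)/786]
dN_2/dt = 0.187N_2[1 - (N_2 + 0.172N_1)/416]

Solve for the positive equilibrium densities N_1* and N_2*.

Setting both brackets to zero gives the nullclines N_1 + 1.48N_2 = 786 and 0.172N_1 + N_2 = 416.
Substituting N_2 = 416 - 0.172N_1 into the first: N_1(1 - 1.48·0.172) = 786 - 1.48·416.
So N_1* = 170/0.745 = 228, and then N_2* = 416 - 0.172·228 = 377.

N_1* ≈ 228, N_2* ≈ 377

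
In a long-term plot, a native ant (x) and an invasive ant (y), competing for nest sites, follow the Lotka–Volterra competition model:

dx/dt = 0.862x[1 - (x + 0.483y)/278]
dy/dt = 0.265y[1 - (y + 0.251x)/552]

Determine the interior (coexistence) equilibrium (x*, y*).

x* ≈ 13, y* ≈ 549

Setting both brackets to zero gives the nullclines x + 0.483y = 278 and 0.251x + y = 552.
Substituting y = 552 - 0.251x into the first: x(1 - 0.483·0.251) = 278 - 0.483·552.
So x* = 11.4/0.879 = 13, and then y* = 552 - 0.251·13 = 549.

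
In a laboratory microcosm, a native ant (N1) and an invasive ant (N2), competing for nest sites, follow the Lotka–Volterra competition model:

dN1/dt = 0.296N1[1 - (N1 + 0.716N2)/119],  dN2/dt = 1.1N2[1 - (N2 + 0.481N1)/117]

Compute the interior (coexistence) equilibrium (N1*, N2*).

N1* ≈ 53.7, N2* ≈ 91.2

Setting both brackets to zero gives the nullclines N1 + 0.716N2 = 119 and 0.481N1 + N2 = 117.
Substituting N2 = 117 - 0.481N1 into the first: N1(1 - 0.716·0.481) = 119 - 0.716·117.
So N1* = 35.2/0.656 = 53.7, and then N2* = 117 - 0.481·53.7 = 91.2.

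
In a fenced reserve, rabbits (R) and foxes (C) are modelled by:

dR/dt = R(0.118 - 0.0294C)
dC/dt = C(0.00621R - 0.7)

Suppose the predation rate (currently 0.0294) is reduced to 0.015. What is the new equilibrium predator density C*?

C* ≈ 7.87

At the interior fixed point, setting dR/dt = 0 with R > 0 fixes C* = (prey growth rate)/(RC coefficient) — independent of the other coefficients.
With the change, C* = 0.118/0.015 = 7.87; it rises from 4.01.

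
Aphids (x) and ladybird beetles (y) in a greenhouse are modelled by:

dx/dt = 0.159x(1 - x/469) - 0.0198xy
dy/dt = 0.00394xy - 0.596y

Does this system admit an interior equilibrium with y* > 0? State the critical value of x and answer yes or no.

The predator equation gives dy/dt > 0 only when x > 0.596/0.00394 = 151.
Without the predator, x → K = 469. Since 469 > 151, the predator can invade and persist.

Threshold x = 151; K > 151, so yes, the predator persists.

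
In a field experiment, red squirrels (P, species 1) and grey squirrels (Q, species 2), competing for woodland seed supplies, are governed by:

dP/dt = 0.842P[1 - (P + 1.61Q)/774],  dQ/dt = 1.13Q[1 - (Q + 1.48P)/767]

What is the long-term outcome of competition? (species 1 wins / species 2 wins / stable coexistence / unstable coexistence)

Compare the nullcline intercepts: K1/α12 = 774/1.61 = 481 < K2 = 767; K2/α21 = 767/1.48 = 518 < K1 = 774.
Since both are reversed, neither can invade when rare; the interior point is a saddle.

unstable coexistence (outcome depends on initial conditions)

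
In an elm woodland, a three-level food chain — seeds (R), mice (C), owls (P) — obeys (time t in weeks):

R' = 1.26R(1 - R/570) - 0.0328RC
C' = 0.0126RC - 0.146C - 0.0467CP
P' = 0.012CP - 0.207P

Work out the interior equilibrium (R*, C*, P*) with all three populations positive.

From dP/dt = 0: 0.012C* = 0.207, so C* = 17.2.
From dR/dt = 0: 1.26(1 - R*/570) = 0.0328·17.2, giving R* = 570·(1 - 0.449) = 314.
From dC/dt = 0: 0.0126·314 - 0.146 = 0.0467P*, so P* = 3.81/0.0467 = 81.6.

R* ≈ 314, C* ≈ 17.2, P* ≈ 81.6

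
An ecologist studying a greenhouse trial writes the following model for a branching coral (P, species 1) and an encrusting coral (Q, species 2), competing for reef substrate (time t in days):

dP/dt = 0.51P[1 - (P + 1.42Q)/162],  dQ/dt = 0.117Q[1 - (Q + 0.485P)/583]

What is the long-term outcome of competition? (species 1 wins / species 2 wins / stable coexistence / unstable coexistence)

species 2 excludes species 1

Compare the nullcline intercepts: K1/α12 = 162/1.42 = 114 < K2 = 583; K2/α21 = 583/0.485 = 1200 > K1 = 162.
Since the inequalities point opposite ways, species 2 can invade but species 1 cannot.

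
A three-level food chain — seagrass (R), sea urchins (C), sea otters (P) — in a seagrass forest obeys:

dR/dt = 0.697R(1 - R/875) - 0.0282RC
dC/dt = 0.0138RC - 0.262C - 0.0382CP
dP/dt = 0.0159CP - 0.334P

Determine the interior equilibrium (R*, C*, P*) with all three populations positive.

From dP/dt = 0: 0.0159C* = 0.334, so C* = 21.
From dR/dt = 0: 0.697(1 - R*/875) = 0.0282·21, giving R* = 875·(1 - 0.85) = 131.
From dC/dt = 0: 0.0138·131 - 0.262 = 0.0382P*, so P* = 1.55/0.0382 = 40.6.

R* ≈ 131, C* ≈ 21, P* ≈ 40.6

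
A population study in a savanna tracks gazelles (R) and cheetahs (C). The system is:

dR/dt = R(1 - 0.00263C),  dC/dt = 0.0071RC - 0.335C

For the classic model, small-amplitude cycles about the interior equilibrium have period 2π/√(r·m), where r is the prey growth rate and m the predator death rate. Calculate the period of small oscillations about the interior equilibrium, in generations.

T ≈ 10.9 generations

Here r = 1 and m = 0.335, so r·m = 0.335.
ω = √0.335 = 0.579 per generation, hence T = 2π/ω ≈ 10.9 generations.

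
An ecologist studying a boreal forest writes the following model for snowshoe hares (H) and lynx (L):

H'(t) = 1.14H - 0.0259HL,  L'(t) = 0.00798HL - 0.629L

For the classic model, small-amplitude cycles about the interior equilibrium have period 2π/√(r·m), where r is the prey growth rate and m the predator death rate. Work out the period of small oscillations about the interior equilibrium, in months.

T ≈ 7.42 months

Here r = 1.14 and m = 0.629, so r·m = 0.717.
ω = √0.717 = 0.847 per month, hence T = 2π/ω ≈ 7.42 months.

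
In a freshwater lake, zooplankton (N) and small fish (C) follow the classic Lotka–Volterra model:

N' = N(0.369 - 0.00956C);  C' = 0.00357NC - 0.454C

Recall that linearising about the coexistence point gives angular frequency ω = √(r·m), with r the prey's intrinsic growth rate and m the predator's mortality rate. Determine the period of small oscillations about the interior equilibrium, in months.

Here r = 0.369 and m = 0.454, so r·m = 0.168.
ω = √0.168 = 0.409 per month, hence T = 2π/ω ≈ 15.4 months.

T ≈ 15.4 months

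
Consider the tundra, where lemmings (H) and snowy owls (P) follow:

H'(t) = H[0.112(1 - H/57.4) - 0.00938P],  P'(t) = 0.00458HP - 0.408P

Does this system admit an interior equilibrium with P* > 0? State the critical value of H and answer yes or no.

The predator equation gives dP/dt > 0 only when H > 0.408/0.00458 = 89.1.
Without the predator, H → K = 57.4. Since 57.4 < 89.1, the predator cannot invade.

Threshold H = 89.1; K < 89.1, so no, the predator goes extinct.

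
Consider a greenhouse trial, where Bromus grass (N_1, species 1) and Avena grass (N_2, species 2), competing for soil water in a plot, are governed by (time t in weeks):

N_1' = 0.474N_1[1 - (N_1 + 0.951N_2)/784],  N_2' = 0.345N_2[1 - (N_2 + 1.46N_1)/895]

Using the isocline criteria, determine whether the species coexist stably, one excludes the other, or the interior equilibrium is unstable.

Compare the nullcline intercepts: K1/α12 = 784/0.951 = 824 < K2 = 895; K2/α21 = 895/1.46 = 613 < K1 = 784.
Since both are reversed, neither can invade when rare; the interior point is a saddle.

unstable coexistence (outcome depends on initial conditions)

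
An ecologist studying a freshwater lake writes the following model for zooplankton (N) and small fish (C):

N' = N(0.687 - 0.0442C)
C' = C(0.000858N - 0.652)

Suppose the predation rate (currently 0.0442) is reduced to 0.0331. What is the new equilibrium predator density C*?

C* ≈ 20.8

At the interior fixed point, setting dN/dt = 0 with N > 0 fixes C* = (prey growth rate)/(NC coefficient) — independent of the other coefficients.
With the change, C* = 0.687/0.0331 = 20.8; it rises from 15.5.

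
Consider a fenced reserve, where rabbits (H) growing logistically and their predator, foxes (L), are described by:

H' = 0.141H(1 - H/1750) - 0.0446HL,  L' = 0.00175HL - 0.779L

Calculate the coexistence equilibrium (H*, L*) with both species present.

From dL/dt = 0 with L > 0: 0.00175H* = 0.779, so H* = 445.
Substitute into dH/dt = 0: 0.141(1 - 445/1750) = 0.0446L*.
The bracket is 0.746, giving L* = 0.105/0.0446 = 2.36.

H* ≈ 445, L* ≈ 2.36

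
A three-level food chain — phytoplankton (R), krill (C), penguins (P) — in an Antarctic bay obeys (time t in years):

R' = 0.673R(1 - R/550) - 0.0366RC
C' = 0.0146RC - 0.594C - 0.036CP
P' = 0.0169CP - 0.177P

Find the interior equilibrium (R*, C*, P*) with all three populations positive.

From dP/dt = 0: 0.0169C* = 0.177, so C* = 10.5.
From dR/dt = 0: 0.673(1 - R*/550) = 0.0366·10.5, giving R* = 550·(1 - 0.57) = 237.
From dC/dt = 0: 0.0146·237 - 0.594 = 0.036P*, so P* = 2.86/0.036 = 79.5.

R* ≈ 237, C* ≈ 10.5, P* ≈ 79.5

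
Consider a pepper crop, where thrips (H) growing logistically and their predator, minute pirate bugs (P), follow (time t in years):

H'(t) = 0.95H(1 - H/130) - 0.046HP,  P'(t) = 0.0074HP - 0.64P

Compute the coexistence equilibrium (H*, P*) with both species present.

H* ≈ 86.5, P* ≈ 6.91

From dP/dt = 0 with P > 0: 0.0074H* = 0.64, so H* = 86.5.
Substitute into dH/dt = 0: 0.95(1 - 86.5/130) = 0.046P*.
The bracket is 0.335, giving P* = 0.318/0.046 = 6.91.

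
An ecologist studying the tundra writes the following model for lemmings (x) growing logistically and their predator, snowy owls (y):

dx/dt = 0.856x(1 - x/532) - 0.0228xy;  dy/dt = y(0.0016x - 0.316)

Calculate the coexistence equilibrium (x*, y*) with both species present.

x* ≈ 198, y* ≈ 23.6

From dy/dt = 0 with y > 0: 0.0016x* = 0.316, so x* = 198.
Substitute into dx/dt = 0: 0.856(1 - 198/532) = 0.0228y*.
The bracket is 0.629, giving y* = 0.538/0.0228 = 23.6.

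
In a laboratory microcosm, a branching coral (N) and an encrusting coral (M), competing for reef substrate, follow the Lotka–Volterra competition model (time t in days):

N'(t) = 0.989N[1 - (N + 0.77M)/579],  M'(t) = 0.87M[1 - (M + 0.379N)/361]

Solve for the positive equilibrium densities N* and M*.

N* ≈ 425, M* ≈ 200

Setting both brackets to zero gives the nullclines N + 0.77M = 579 and 0.379N + M = 361.
Substituting M = 361 - 0.379N into the first: N(1 - 0.77·0.379) = 579 - 0.77·361.
So N* = 301/0.708 = 425, and then M* = 361 - 0.379·425 = 200.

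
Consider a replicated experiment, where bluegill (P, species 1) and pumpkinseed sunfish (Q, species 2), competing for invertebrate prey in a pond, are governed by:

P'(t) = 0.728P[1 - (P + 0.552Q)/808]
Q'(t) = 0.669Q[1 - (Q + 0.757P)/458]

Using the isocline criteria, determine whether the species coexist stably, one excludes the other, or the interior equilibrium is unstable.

species 1 excludes species 2

Compare the nullcline intercepts: K1/α12 = 808/0.552 = 1460 > K2 = 458; K2/α21 = 458/0.757 = 605 < K1 = 808.
Since the inequalities point opposite ways, species 1 can invade but species 2 cannot.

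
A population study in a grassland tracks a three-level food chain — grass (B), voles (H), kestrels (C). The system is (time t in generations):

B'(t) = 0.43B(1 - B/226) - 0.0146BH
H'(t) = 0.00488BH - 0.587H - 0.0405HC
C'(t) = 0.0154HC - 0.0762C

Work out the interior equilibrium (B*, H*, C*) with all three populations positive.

B* ≈ 188, H* ≈ 4.95, C* ≈ 8.16

From dC/dt = 0: 0.0154H* = 0.0762, so H* = 4.95.
From dB/dt = 0: 0.43(1 - B*/226) = 0.0146·4.95, giving B* = 226·(1 - 0.168) = 188.
From dH/dt = 0: 0.00488·188 - 0.587 = 0.0405C*, so C* = 0.331/0.0405 = 8.16.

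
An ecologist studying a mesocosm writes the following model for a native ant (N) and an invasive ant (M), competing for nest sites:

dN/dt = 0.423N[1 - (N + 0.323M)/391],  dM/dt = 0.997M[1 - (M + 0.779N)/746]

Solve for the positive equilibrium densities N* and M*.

Setting both brackets to zero gives the nullclines N + 0.323M = 391 and 0.779N + M = 746.
Substituting M = 746 - 0.779N into the first: N(1 - 0.323·0.779) = 391 - 0.323·746.
So N* = 150/0.748 = 200, and then M* = 746 - 0.779·200 = 590.

N* ≈ 200, M* ≈ 590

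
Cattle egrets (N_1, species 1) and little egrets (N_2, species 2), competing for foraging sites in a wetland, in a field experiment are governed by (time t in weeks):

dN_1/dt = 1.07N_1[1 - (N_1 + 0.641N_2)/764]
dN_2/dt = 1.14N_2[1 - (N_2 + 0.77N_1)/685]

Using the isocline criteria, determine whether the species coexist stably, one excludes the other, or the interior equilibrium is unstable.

stable coexistence

Compare the nullcline intercepts: K1/α12 = 764/0.641 = 1190 > K2 = 685; K2/α21 = 685/0.77 = 890 > K1 = 764.
Since both inequalities hold, each species can invade when rare, so the interior equilibrium is stable.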